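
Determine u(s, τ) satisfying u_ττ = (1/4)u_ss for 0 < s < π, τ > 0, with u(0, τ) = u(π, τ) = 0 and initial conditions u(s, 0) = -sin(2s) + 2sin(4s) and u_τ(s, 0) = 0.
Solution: Separating variables: u = Σ [A_n cos(ω_n τ) + B_n sin(ω_n τ)] sin(ns), ω_n = n/2. From ICs: A_2=-1, A_4=2.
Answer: u(s, τ) = -sin(2s)cos(τ) + 2sin(4s)cos(2τ)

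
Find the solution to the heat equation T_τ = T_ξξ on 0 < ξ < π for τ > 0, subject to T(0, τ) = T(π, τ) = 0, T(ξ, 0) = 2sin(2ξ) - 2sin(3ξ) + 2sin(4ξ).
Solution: Using separation of variables T = X(ξ)G(τ):
Eigenfunctions: sin(nξ), n = 1, 2, 3, ...
General solution: T(ξ, τ) = Σ c_n sin(nξ) exp(-n² τ)
Matching T(ξ,0) = 2sin(2ξ) - 2sin(3ξ) + 2sin(4ξ) term by term: c_2=2, c_3=-2, c_4=2.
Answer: T(ξ, τ) = 2exp(-4τ)sin(2ξ) - 2exp(-9τ)sin(3ξ) + 2exp(-16τ)sin(4ξ)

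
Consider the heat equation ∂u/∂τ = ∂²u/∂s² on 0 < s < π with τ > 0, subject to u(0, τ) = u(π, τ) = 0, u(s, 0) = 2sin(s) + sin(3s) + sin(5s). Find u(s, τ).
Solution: Using separation of variables u = X(s)T(τ):
Eigenfunctions: sin(ns), n = 1, 2, 3, ...
General solution: u(s, τ) = Σ c_n sin(ns) exp(-n² τ)
Matching u(s,0) = 2sin(s) + sin(3s) + sin(5s) term by term: c_1=2, c_3=1, c_5=1.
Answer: u(s, τ) = 2exp(-τ)sin(s) + exp(-9τ)sin(3s) + exp(-25τ)sin(5s)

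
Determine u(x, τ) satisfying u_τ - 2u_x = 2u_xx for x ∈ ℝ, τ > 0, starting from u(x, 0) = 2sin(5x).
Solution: Change to a moving frame: let η = x + 2τ, σ = τ and write u(x,τ) = w(η,σ).
By the chain rule u_τ = w_σ + 2w_η, u_x = w_η, u_xx = w_ηη.
Then u_τ - 2u_x = w_σ: the advection term cancels and the PDE becomes the heat equation w_σ = 2w_ηη on η ∈ ℝ.
Initial data: w(η,0) = u(η,0) = 2sin(5η).
On η ∈ ℝ each mode satisfies (sin(nη))″ = -n² sin(nη), so exp(-2n²σ) sin(nη) solves the heat equation; by superposition w(η,σ) = Σ c_n exp(-2n²σ) sin(nη).
Reading off the coefficients: c_5=2, so w(η,σ) = 2exp(-50σ)sin(5η).
Substituting back η = x + 2τ, σ = τ: u(x,τ) = w(x + 2τ, τ).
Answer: u(x, τ) = 2exp(-50τ)sin(5x + 10τ)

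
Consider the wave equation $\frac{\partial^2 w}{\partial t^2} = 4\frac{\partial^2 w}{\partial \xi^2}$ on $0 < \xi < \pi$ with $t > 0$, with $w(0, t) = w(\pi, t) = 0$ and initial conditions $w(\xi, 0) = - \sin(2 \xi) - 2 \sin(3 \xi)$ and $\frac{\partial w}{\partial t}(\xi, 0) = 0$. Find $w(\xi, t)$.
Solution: Using separation of variables $w = X(\xi)T(t)$:
Eigenfunctions: $\sin(n\xi)$, $n = 1, 2, 3, \ldots$
General solution: $w(\xi, t) = \sum [A_n \cos(2n t) + B_n \sin(2n t)] \sin(n\xi)$
From $w(\xi,0) = - \sin(2 \xi) - 2 \sin(3 \xi)$: $A_2=-1, A_3=-2$. From $w_t(\xi,0) = 0$: all $B_n = 0$.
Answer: $w(\xi, t) = - \sin(2 \xi) \cos(4 t) - 2 \sin(3 \xi) \cos(6 t)$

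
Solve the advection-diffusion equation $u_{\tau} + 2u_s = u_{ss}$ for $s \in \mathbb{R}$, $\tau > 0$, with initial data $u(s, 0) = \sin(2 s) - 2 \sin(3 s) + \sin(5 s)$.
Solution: Moving frame: $\eta = s - 2\tau$, $\sigma = \tau$, $u = w(\eta,\sigma)$, so $u_{\tau} = w_{\sigma} - 2w_{\eta}$ and $u_{ss} = w_{\eta\eta}$.
Hence $u_{\tau} + 2u_s = w_{\sigma}$ and the PDE becomes the heat equation $w_{\sigma} = w_{\eta\eta}$ on $\eta \in \mathbb{R}$.
Initial data: $w(\eta,0) = u(\eta,0) = \sin(2 \eta) - 2 \sin(3 \eta) + \sin(5 \eta)$. Each mode $\sin(n\eta)$ decays as $e^{-n^2\sigma}$ on $\mathbb{R}$, so $w(\eta,\sigma) = \sum c_n e^{-n^2\sigma} \sin(n\eta)$ with $c_2=1, c_3=-2, c_5=1$: $w(\eta,\sigma) = e^{-4 \sigma} \sin(2 \eta) - 2 e^{-9 \sigma} \sin(3 \eta) + e^{-25 \sigma} \sin(5 \eta)$.
Substituting back: $u(s,\tau) = w(s - 2\tau, \tau)$.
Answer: $u(s, \tau) = - e^{-4 \tau} \sin(4 \tau - 2 s) + 2 e^{-9 \tau} \sin(6 \tau - 3 s) -  e^{-25 \tau} \sin(10 \tau - 5 s)$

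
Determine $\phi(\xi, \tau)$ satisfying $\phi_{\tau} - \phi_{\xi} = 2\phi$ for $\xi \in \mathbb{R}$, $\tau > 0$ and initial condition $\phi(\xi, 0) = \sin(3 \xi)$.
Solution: Substitute $\phi = e^{2\tau}u$, i.e. $u = e^{-2\tau}\phi$.
By the product rule, $\phi_{\tau} = e^{2\tau}(u_{\tau} + 2u)$, $\phi_{\xi} = e^{2\tau}u_{\xi}$.
Substituting into the PDE and dividing by $e^{2\tau}$: $u_{\tau} + 2u - u_{\xi} = 2u$.
The lower-order terms cancel, leaving the standard advection equation $u_{\tau} - u_{\xi} = 0$.
Initial data for $u$: $u(\xi,0) = \phi(\xi,0) = \sin(3 \xi)$.
Solve for $u$:
  By method of characteristics (waves move left with speed 1):
  Along characteristics $\xi + \tau =$ const, $u$ is constant, so $u(\xi,\tau) = f(\xi + \tau)$ with $f = u( \cdot , 0)$.
Hence $u(\xi,\tau) = \sin(3 \xi + 3 \tau)$.
Transform back: $\phi(\xi,\tau) = e^{2\tau}u(\xi,\tau)$.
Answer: $\phi(\xi, \tau) = e^{2 \tau} \sin(3 \tau + 3 \xi)$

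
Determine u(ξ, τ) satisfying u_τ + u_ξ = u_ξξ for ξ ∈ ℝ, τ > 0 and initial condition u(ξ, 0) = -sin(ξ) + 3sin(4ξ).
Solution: Change to a moving frame: let η = ξ - τ, σ = τ and write u(ξ,τ) = w(η,σ).
By the chain rule u_τ = w_σ - w_η, u_ξ = w_η, u_ξξ = w_ηη.
Then u_τ + u_ξ = w_σ: the advection term cancels and the PDE becomes the heat equation w_σ = w_ηη on η ∈ ℝ.
Initial data: w(η,0) = u(η,0) = -sin(η) + 3sin(4η).
On η ∈ ℝ each mode satisfies (sin(nη))″ = -n² sin(nη), so exp(-n²σ) sin(nη) solves the heat equation; by superposition w(η,σ) = Σ c_n exp(-n²σ) sin(nη).
Reading off the coefficients: c_1=-1, c_4=3, so w(η,σ) = -exp(-σ)sin(η) + 3exp(-16σ)sin(4η).
Substituting back η = ξ - τ, σ = τ: u(ξ,τ) = w(ξ - τ, τ).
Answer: u(ξ, τ) = -exp(-τ)sin(ξ - τ) + 3exp(-16τ)sin(4ξ - 4τ)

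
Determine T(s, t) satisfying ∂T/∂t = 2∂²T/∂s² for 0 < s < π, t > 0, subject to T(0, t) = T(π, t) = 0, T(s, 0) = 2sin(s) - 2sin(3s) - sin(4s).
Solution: Separating variables: T = Σ c_n exp(-2n²t) sin(ns). From T(s,0) = 2sin(s) - 2sin(3s) - sin(4s): c_1=2, c_3=-2, c_4=-1.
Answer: T(s, t) = 2exp(-2t)sin(s) - 2exp(-18t)sin(3s) - exp(-32t)sin(4s)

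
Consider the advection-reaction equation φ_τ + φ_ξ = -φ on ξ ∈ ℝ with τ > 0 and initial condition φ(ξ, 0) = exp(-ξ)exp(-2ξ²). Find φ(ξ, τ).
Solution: Substitute φ = exp(-ξ)u.
Then φ_ξ = exp(-ξ)(u_ξ - u), φ_τ = exp(-ξ)u_τ; substituting and dividing by exp(-ξ), the lower-order terms cancel: u_τ + u_ξ = 0 (standard advection equation).
Data for u: u(ξ,0) = exp(ξ)φ(ξ,0) = exp(-2ξ²).
By characteristics (dξ/dτ = 1), u(ξ,τ) = f(ξ - τ) with f = u(·, 0).
So u(ξ,τ) = exp(-2(ξ - τ)²), and φ(ξ,τ) = exp(-ξ)u(ξ,τ).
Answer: φ(ξ, τ) = exp(-ξ)exp(-2(ξ - τ)²)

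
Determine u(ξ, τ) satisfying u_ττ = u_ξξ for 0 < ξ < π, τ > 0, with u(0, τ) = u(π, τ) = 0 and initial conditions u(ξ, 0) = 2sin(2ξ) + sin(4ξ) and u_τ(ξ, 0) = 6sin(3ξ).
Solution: Using separation of variables u = X(ξ)T(τ):
Eigenfunctions: sin(nξ), n = 1, 2, 3, ...
General solution: u(ξ, τ) = Σ [A_n cos(n τ) + B_n sin(n τ)] sin(nξ)
From u(ξ,0) = 2sin(2ξ) + sin(4ξ): A_2=2, A_4=1. From u_τ(ξ,0) = 6sin(3ξ), using u_τ(ξ,0) = Σ ω_n B_n sin(nξ) with ω_n = n: B_3 = 6/3 = 2.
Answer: u(ξ, τ) = 2sin(2ξ)cos(2τ) + 2sin(3ξ)sin(3τ) + sin(4ξ)cos(4τ)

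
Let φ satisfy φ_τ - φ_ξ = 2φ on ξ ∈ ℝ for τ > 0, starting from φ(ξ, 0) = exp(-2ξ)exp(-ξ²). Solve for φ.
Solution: Substitute φ = exp(-2ξ)u, i.e. u = exp(2ξ)φ.
By the product rule, φ_ξ = exp(-2ξ)(u_ξ - 2u), φ_τ = exp(-2ξ)u_τ.
Substituting into the PDE and dividing by exp(-2ξ): u_τ - (u_ξ - 2u) = 2u.
The lower-order terms cancel, leaving the standard advection equation u_τ - u_ξ = 0.
Initial data for u: u(ξ,0) = exp(2ξ)φ(ξ,0) = exp(-ξ²).
Solve for u:
  By method of characteristics (waves move left with speed 1):
  Along characteristics ξ + τ = const, u is constant, so u(ξ,τ) = f(ξ + τ) with f = u(·, 0).
Hence u(ξ,τ) = exp(-(ξ + τ)²).
Transform back: φ(ξ,τ) = exp(-2ξ)u(ξ,τ).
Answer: φ(ξ, τ) = exp(-2ξ)exp(-(ξ + τ)²)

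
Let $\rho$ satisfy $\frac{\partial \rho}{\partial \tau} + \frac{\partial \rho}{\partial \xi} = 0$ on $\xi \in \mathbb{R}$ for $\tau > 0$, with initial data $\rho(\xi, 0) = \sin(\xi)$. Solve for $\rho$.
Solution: By characteristics ($d\xi/d\tau = 1$), $\rho(\xi,\tau) = f(\xi - \tau)$ with $f = \rho( \cdot , 0)$.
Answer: $\rho(\xi, \tau) = - \sin(\tau - \xi)$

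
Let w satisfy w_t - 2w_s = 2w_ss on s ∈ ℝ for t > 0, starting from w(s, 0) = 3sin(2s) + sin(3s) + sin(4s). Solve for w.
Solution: Moving frame: η = s + 2t, σ = t, w = u(η,σ), so w_t = u_σ + 2u_η and w_ss = u_ηη.
Hence w_t - 2w_s = u_σ and the PDE becomes the heat equation u_σ = 2u_ηη on η ∈ ℝ.
Initial data: u(η,0) = w(η,0) = 3sin(2η) + sin(3η) + sin(4η). Each mode sin(nη) decays as exp(-2n²σ) on ℝ, so u(η,σ) = Σ c_n exp(-2n²σ) sin(nη) with c_2=3, c_3=1, c_4=1: u(η,σ) = 3exp(-8σ)sin(2η) + exp(-18σ)sin(3η) + exp(-32σ)sin(4η).
Substituting back: w(s,t) = u(s + 2t, t).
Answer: w(s, t) = 3exp(-8t)sin(2s + 4t) + exp(-18t)sin(3s + 6t) + exp(-32t)sin(4s + 8t)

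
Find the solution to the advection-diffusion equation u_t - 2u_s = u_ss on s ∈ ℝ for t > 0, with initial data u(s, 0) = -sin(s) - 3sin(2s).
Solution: Moving frame: η = s + 2t, σ = t, u = w(η,σ), so u_t = w_σ + 2w_η and u_ss = w_ηη.
Hence u_t - 2u_s = w_σ and the PDE becomes the heat equation w_σ = w_ηη on η ∈ ℝ.
Initial data: w(η,0) = u(η,0) = -sin(η) - 3sin(2η). Each mode sin(nη) decays as exp(-n²σ) on ℝ, so w(η,σ) = Σ c_n exp(-n²σ) sin(nη) with c_1=-1, c_2=-3: w(η,σ) = -exp(-σ)sin(η) - 3exp(-4σ)sin(2η).
Substituting back: u(s,t) = w(s + 2t, t).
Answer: u(s, t) = -exp(-t)sin(s + 2t) - 3exp(-4t)sin(2s + 4t)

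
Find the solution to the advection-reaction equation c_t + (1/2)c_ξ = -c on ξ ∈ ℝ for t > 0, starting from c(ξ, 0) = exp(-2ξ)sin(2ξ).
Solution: Substitute c = exp(-2ξ)u.
Then c_ξ = exp(-2ξ)(u_ξ - 2u), c_t = exp(-2ξ)u_t; substituting and dividing by exp(-2ξ), the lower-order terms cancel: u_t + (1/2)u_ξ = 0 (standard advection equation).
Data for u: u(ξ,0) = exp(2ξ)c(ξ,0) = sin(2ξ).
By characteristics (dξ/dt = 1/2), u(ξ,t) = f(ξ - (1/2)t) with f = u(·, 0).
So u(ξ,t) = -sin(t - 2ξ), and c(ξ,t) = exp(-2ξ)u(ξ,t).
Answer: c(ξ, t) = -exp(-2ξ)sin(t - 2ξ)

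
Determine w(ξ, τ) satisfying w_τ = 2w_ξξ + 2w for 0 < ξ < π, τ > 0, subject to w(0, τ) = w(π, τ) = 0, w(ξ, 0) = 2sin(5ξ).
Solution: Substitute w = exp(2τ)u, i.e. u = exp(-2τ)w.
By the product rule, w_τ = exp(2τ)(u_τ + 2u), w_ξξ = exp(2τ)u_ξξ.
Substituting into the PDE and dividing by exp(2τ): u_τ + 2u = 2u_ξξ + 2u.
The lower-order terms cancel, leaving the standard heat equation u_τ = 2u_ξξ.
Initial data for u: u(ξ,0) = w(ξ,0) = 2sin(5ξ). The boundary conditions carry over: u(0,τ) = u(π,τ) = 0.
Solve for u:
  Using separation of variables u = X(ξ)T(τ):
  Eigenfunctions: sin(nξ), n = 1, 2, 3, ...
  General solution: u(ξ, τ) = Σ c_n sin(nξ) exp(-2n² τ)
  Matching u(ξ,0) = 2sin(5ξ) term by term: c_5=2.
Hence u(ξ,τ) = 2exp(-50τ)sin(5ξ).
Transform back: w(ξ,τ) = exp(2τ)u(ξ,τ).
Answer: w(ξ, τ) = 2exp(-48τ)sin(5ξ)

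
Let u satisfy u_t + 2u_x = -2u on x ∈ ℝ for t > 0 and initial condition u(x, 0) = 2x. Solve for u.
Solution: Substitute u = exp(-2t)w.
Then u_t = exp(-2t)(w_t - 2w), u_x = exp(-2t)w_x; substituting and dividing by exp(-2t), the lower-order terms cancel: w_t + 2w_x = 0 (standard advection equation).
Data for w: w(x,0) = u(x,0) = 2x.
By characteristics (dx/dt = 2), w(x,t) = f(x - 2t) with f = w(·, 0).
So w(x,t) = -4t + 2x, and u(x,t) = exp(-2t)w(x,t).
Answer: u(x, t) = -4texp(-2t) + 2xexp(-2t)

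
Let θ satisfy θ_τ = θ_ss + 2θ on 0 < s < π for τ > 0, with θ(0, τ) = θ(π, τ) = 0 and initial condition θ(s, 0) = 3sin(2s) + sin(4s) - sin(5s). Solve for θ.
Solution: Substitute θ = exp(2τ)u.
Then θ_τ = exp(2τ)(u_τ + 2u), θ_ss = exp(2τ)u_ss; substituting and dividing by exp(2τ), the lower-order terms cancel: u_τ = u_ss (standard heat equation).
Data for u: u(s,0) = θ(s,0) = 3sin(2s) + sin(4s) - sin(5s). The boundary conditions carry over: u(0,τ) = u(π,τ) = 0.
Separating variables: u = Σ c_n exp(-n²τ) sin(ns). From u(s,0) = 3sin(2s) + sin(4s) - sin(5s): c_2=3, c_4=1, c_5=-1.
So u(s,τ) = 3exp(-4τ)sin(2s) + exp(-16τ)sin(4s) - exp(-25τ)sin(5s), and θ(s,τ) = exp(2τ)u(s,τ).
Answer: θ(s, τ) = 3exp(-2τ)sin(2s) + exp(-14τ)sin(4s) - exp(-23τ)sin(5s)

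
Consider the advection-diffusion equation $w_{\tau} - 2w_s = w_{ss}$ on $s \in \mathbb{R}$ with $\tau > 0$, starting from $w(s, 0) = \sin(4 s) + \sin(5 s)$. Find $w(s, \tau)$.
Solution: Change to a moving frame: let $\eta = s + 2\tau$, $\sigma = \tau$ and write $w(s,\tau) = u(\eta,\sigma)$.
By the chain rule $w_{\tau} = u_{\sigma} + 2u_{\eta}$, $w_s = u_{\eta}$, $w_{ss} = u_{\eta\eta}$.
Then $w_{\tau} - 2w_s = u_{\sigma}$: the advection term cancels and the PDE becomes the heat equation $u_{\sigma} = u_{\eta\eta}$ on $\eta \in \mathbb{R}$.
Initial data: $u(\eta,0) = w(\eta,0) = \sin(4 \eta) + \sin(5 \eta)$.
On $\eta \in \mathbb{R}$ each mode satisfies $(\sin(n\eta))'' = -n^2 \sin(n\eta)$, so $e^{-n^2\sigma} \sin(n\eta)$ solves the heat equation; by superposition $u(\eta,\sigma) = \sum c_n e^{-n^2\sigma} \sin(n\eta)$.
Reading off the coefficients: $c_4=1, c_5=1$, so $u(\eta,\sigma) = e^{-16 \sigma} \sin(4 \eta) + e^{-25 \sigma} \sin(5 \eta)$.
Substituting back $\eta = s + 2\tau$, $\sigma = \tau$: $w(s,\tau) = u(s + 2\tau, \tau)$.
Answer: $w(s, \tau) = e^{-16 \tau} \sin(8 \tau + 4 s) + e^{-25 \tau} \sin(10 \tau + 5 s)$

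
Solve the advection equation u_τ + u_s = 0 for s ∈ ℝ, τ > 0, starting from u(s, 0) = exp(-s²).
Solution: By characteristics (ds/dτ = 1), u(s,τ) = f(s - τ) with f = u(·, 0).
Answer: u(s, τ) = exp(-(s - τ)²)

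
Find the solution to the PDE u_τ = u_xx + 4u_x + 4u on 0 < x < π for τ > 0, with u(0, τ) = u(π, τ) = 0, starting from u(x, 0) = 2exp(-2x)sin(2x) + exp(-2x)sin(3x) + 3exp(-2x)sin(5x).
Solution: Substitute u = exp(-2x)w.
Then u_x = exp(-2x)(w_x - 2w), u_xx = exp(-2x)(w_xx - 4w_x + 4w), u_τ = exp(-2x)w_τ; substituting and dividing by exp(-2x), the lower-order terms cancel: w_τ = w_xx (standard heat equation).
Data for w: w(x,0) = exp(2x)u(x,0) = 2sin(2x) + sin(3x) + 3sin(5x). The boundary conditions carry over: w(0,τ) = w(π,τ) = 0.
Separating variables: w = Σ c_n exp(-n²τ) sin(nx). From w(x,0) = 2sin(2x) + sin(3x) + 3sin(5x): c_2=2, c_3=1, c_5=3.
So w(x,τ) = 2exp(-4τ)sin(2x) + exp(-9τ)sin(3x) + 3exp(-25τ)sin(5x), and u(x,τ) = exp(-2x)w(x,τ).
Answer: u(x, τ) = 2exp(-2x)exp(-4τ)sin(2x) + exp(-2x)exp(-9τ)sin(3x) + 3exp(-2x)exp(-25τ)sin(5x)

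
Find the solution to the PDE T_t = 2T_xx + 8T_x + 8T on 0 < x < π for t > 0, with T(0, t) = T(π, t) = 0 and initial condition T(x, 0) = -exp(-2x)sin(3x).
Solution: Substitute T = exp(-2x)u.
Then T_x = exp(-2x)(u_x - 2u), T_xx = exp(-2x)(u_xx - 4u_x + 4u), T_t = exp(-2x)u_t; substituting and dividing by exp(-2x), the lower-order terms cancel: u_t = 2u_xx (standard heat equation).
Data for u: u(x,0) = exp(2x)T(x,0) = -sin(3x). The boundary conditions carry over: u(0,t) = u(π,t) = 0.
Separating variables: u = Σ c_n exp(-2n²t) sin(nx). From u(x,0) = -sin(3x): c_3=-1.
So u(x,t) = -exp(-18t)sin(3x), and T(x,t) = exp(-2x)u(x,t).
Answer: T(x, t) = -exp(-18t)exp(-2x)sin(3x)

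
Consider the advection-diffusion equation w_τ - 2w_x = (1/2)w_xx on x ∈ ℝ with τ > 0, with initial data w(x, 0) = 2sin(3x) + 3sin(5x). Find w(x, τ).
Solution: Change to a moving frame: let η = x + 2τ, σ = τ and write w(x,τ) = u(η,σ).
By the chain rule w_τ = u_σ + 2u_η, w_x = u_η, w_xx = u_ηη.
Then w_τ - 2w_x = u_σ: the advection term cancels and the PDE becomes the heat equation u_σ = (1/2)u_ηη on η ∈ ℝ.
Initial data: u(η,0) = w(η,0) = 2sin(3η) + 3sin(5η).
On η ∈ ℝ each mode satisfies (sin(nη))″ = -n² sin(nη), so exp(-n²σ/2) sin(nη) solves the heat equation; by superposition u(η,σ) = Σ c_n exp(-n²σ/2) sin(nη).
Reading off the coefficients: c_3=2, c_5=3, so u(η,σ) = 2exp(-9σ/2)sin(3η) + 3exp(-25σ/2)sin(5η).
Substituting back η = x + 2τ, σ = τ: w(x,τ) = u(x + 2τ, τ).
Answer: w(x, τ) = 2exp(-9τ/2)sin(3x + 6τ) + 3exp(-25τ/2)sin(5x + 10τ)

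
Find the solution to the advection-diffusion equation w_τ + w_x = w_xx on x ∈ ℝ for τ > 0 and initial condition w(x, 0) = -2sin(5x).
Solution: Moving frame: η = x - τ, σ = τ, w = u(η,σ), so w_τ = u_σ - u_η and w_xx = u_ηη.
Hence w_τ + w_x = u_σ and the PDE becomes the heat equation u_σ = u_ηη on η ∈ ℝ.
Initial data: u(η,0) = w(η,0) = -2sin(5η). Each mode sin(nη) decays as exp(-n²σ) on ℝ, so u(η,σ) = Σ c_n exp(-n²σ) sin(nη) with c_5=-2: u(η,σ) = -2exp(-25σ)sin(5η).
Substituting back: w(x,τ) = u(x - τ, τ).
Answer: w(x, τ) = -2exp(-25τ)sin(5x - 5τ)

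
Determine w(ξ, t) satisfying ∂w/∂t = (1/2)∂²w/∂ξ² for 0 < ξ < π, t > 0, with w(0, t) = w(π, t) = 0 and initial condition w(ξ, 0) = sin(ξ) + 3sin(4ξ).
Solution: Separating variables: w = Σ c_n exp(-n²t/2) sin(nξ). From w(ξ,0) = sin(ξ) + 3sin(4ξ): c_1=1, c_4=3.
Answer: w(ξ, t) = 3exp(-8t)sin(4ξ) + exp(-t/2)sin(ξ)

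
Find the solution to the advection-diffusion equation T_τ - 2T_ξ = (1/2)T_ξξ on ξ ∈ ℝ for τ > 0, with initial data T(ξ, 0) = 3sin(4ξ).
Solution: Change to a moving frame: let η = ξ + 2τ, σ = τ and write T(ξ,τ) = u(η,σ).
By the chain rule T_τ = u_σ + 2u_η, T_ξ = u_η, T_ξξ = u_ηη.
Then T_τ - 2T_ξ = u_σ: the advection term cancels and the PDE becomes the heat equation u_σ = (1/2)u_ηη on η ∈ ℝ.
Initial data: u(η,0) = T(η,0) = 3sin(4η).
On η ∈ ℝ each mode satisfies (sin(nη))″ = -n² sin(nη), so exp(-n²σ/2) sin(nη) solves the heat equation; by superposition u(η,σ) = Σ c_n exp(-n²σ/2) sin(nη).
Reading off the coefficients: c_4=3, so u(η,σ) = 3exp(-8σ)sin(4η).
Substituting back η = ξ + 2τ, σ = τ: T(ξ,τ) = u(ξ + 2τ, τ).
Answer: T(ξ, τ) = 3exp(-8τ)sin(4ξ + 8τ)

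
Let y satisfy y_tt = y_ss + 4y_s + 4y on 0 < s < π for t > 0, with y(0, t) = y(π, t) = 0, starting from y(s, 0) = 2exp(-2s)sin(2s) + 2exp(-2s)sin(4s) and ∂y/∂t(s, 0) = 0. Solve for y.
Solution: Substitute y = exp(-2s)u, i.e. u = exp(2s)y.
By the product rule, y_s = exp(-2s)(u_s - 2u), y_ss = exp(-2s)(u_ss - 4u_s + 4u), y_tt = exp(-2s)u_tt.
Substituting into the PDE and dividing by exp(-2s): u_tt = (u_ss - 4u_s + 4u) + 4(u_s - 2u) + 4u.
The lower-order terms cancel, leaving the standard wave equation u_tt = u_ss.
Initial data for u: u(s,0) = exp(2s)y(s,0) = 2sin(2s) + 2sin(4s); u_t(s,0) = exp(2s)y_t(s,0) = 0. The boundary conditions carry over: u(0,t) = u(π,t) = 0.
Solve for u:
  Using separation of variables u = X(s)T(t):
  Eigenfunctions: sin(ns), n = 1, 2, 3, ...
  General solution: u(s, t) = Σ [A_n cos(n t) + B_n sin(n t)] sin(ns)
  From u(s,0) = 2sin(2s) + 2sin(4s): A_2=2, A_4=2. From u_t(s,0) = 0: all B_n = 0.
Hence u(s,t) = 2sin(2s)cos(2t) + 2sin(4s)cos(4t).
Transform back: y(s,t) = exp(-2s)u(s,t).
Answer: y(s, t) = 2exp(-2s)sin(2s)cos(2t) + 2exp(-2s)sin(4s)cos(4t)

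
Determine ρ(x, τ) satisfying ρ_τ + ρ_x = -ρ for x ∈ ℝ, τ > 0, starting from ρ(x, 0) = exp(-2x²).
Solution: Substitute ρ = exp(-τ)u, i.e. u = exp(τ)ρ.
By the product rule, ρ_τ = exp(-τ)(u_τ - u), ρ_x = exp(-τ)u_x.
Substituting into the PDE and dividing by exp(-τ): u_τ - u + u_x = -u.
The lower-order terms cancel, leaving the standard advection equation u_τ + u_x = 0.
Initial data for u: u(x,0) = ρ(x,0) = exp(-2x²).
Solve for u:
  By method of characteristics (waves move right with speed 1):
  Along characteristics x - τ = const, u is constant, so u(x,τ) = f(x - τ) with f = u(·, 0).
Hence u(x,τ) = exp(-2(x - τ)²).
Transform back: ρ(x,τ) = exp(-τ)u(x,τ).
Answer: ρ(x, τ) = exp(-τ)exp(-2(x - τ)²)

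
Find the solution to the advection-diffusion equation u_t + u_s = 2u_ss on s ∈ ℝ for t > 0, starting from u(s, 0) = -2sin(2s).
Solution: Change to a moving frame: let η = s - t, σ = t and write u(s,t) = w(η,σ).
By the chain rule u_t = w_σ - w_η, u_s = w_η, u_ss = w_ηη.
Then u_t + u_s = w_σ: the advection term cancels and the PDE becomes the heat equation w_σ = 2w_ηη on η ∈ ℝ.
Initial data: w(η,0) = u(η,0) = -2sin(2η).
On η ∈ ℝ each mode satisfies (sin(nη))″ = -n² sin(nη), so exp(-2n²σ) sin(nη) solves the heat equation; by superposition w(η,σ) = Σ c_n exp(-2n²σ) sin(nη).
Reading off the coefficients: c_2=-2, so w(η,σ) = -2exp(-8σ)sin(2η).
Substituting back η = s - t, σ = t: u(s,t) = w(s - t, t).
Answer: u(s, t) = -2exp(-8t)sin(2s - 2t)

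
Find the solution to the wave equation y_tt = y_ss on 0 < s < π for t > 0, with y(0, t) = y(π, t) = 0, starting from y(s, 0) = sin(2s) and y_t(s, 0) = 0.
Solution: Separating variables: y = Σ [A_n cos(ω_n t) + B_n sin(ω_n t)] sin(ns), ω_n = n. From ICs: A_2=1.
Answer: y(s, t) = sin(2s)cos(2t)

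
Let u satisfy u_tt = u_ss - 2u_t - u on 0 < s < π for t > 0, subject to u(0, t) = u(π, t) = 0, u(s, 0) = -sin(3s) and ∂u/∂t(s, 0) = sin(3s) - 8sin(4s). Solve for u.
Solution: Substitute u = exp(-t)w, i.e. w = exp(t)u.
By the product rule, u_t = exp(-t)(w_t - w), u_tt = exp(-t)(w_tt - 2w_t + w), u_ss = exp(-t)w_ss.
Substituting into the PDE and dividing by exp(-t): w_tt - 2w_t + w = w_ss - 2(w_t - w) - w.
The lower-order terms cancel, leaving the standard wave equation w_tt = w_ss.
Initial data for w: w(s,0) = u(s,0) = -sin(3s); w_t(s,0) = u_t(s,0) + u(s,0) = -8sin(4s). The boundary conditions carry over: w(0,t) = w(π,t) = 0.
Solve for w:
  Using separation of variables w = X(s)T(t):
  Eigenfunctions: sin(ns), n = 1, 2, 3, ...
  General solution: w(s, t) = Σ [A_n cos(n t) + B_n sin(n t)] sin(ns)
  From w(s,0) = -sin(3s): A_3=-1. From w_t(s,0) = -8sin(4s), using w_t(s,0) = Σ ω_n B_n sin(ns) with ω_n = n: B_4 = (-8)/4 = -2.
Hence w(s,t) = -sin(3s)cos(3t) - 2sin(4s)sin(4t).
Transform back: u(s,t) = exp(-t)w(s,t).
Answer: u(s, t) = -exp(-t)sin(3s)cos(3t) - 2exp(-t)sin(4s)sin(4t)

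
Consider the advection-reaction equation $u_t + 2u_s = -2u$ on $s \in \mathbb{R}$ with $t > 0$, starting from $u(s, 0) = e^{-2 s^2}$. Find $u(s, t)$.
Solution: Substitute $u = e^{-2t}w$, i.e. $w = e^{2t}u$.
By the product rule, $u_t = e^{-2t}(w_t - 2w)$, $u_s = e^{-2t}w_s$.
Substituting into the PDE and dividing by $e^{-2t}$: $w_t - 2w + 2w_s = -2w$.
The lower-order terms cancel, leaving the standard advection equation $w_t + 2w_s = 0$.
Initial data for $w$: $w(s,0) = u(s,0) = e^{-2 s^2}$.
Solve for $w$:
  By method of characteristics (waves move right with speed 2):
  Along characteristics $s - 2t =$ const, $w$ is constant, so $w(s,t) = f(s - 2t)$ with $f = w( \cdot , 0)$.
Hence $w(s,t) = e^{-2 (s - 2 t)^2}$.
Transform back: $u(s,t) = e^{-2t}w(s,t)$.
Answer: $u(s, t) = e^{-2 t} e^{-2 (s - 2 t)^2}$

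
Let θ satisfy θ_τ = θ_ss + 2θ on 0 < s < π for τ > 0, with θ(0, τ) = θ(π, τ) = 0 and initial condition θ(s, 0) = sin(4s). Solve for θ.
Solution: Substitute θ = exp(2τ)u, i.e. u = exp(-2τ)θ.
By the product rule, θ_τ = exp(2τ)(u_τ + 2u), θ_ss = exp(2τ)u_ss.
Substituting into the PDE and dividing by exp(2τ): u_τ + 2u = u_ss + 2u.
The lower-order terms cancel, leaving the standard heat equation u_τ = u_ss.
Initial data for u: u(s,0) = θ(s,0) = sin(4s). The boundary conditions carry over: u(0,τ) = u(π,τ) = 0.
Solve for u:
  Using separation of variables u = X(s)G(τ):
  Eigenfunctions: sin(ns), n = 1, 2, 3, ...
  General solution: u(s, τ) = Σ c_n sin(ns) exp(-n² τ)
  Matching u(s,0) = sin(4s) term by term: c_4=1.
Hence u(s,τ) = exp(-16τ)sin(4s).
Transform back: θ(s,τ) = exp(2τ)u(s,τ).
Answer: θ(s, τ) = exp(-14τ)sin(4s)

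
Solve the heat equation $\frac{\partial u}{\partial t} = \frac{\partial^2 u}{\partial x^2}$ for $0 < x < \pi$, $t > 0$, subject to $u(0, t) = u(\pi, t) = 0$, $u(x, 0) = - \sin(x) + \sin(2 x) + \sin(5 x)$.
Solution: Using separation of variables $u = X(x)T(t)$:
Eigenfunctions: $\sin(nx)$, $n = 1, 2, 3, \ldots$
General solution: $u(x, t) = \sum c_n \sin(nx) e^{-n^2 t}$
Matching $u(x,0) = - \sin(x) + \sin(2 x) + \sin(5 x)$ term by term: $c_1=-1, c_2=1, c_5=1$.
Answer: $u(x, t) = - e^{-t} \sin(x) + e^{-4 t} \sin(2 x) + e^{-25 t} \sin(5 x)$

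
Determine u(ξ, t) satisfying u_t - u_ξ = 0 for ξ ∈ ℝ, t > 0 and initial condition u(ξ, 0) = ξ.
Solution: By characteristics (dξ/dt = -1), u(ξ,t) = f(ξ + t) with f = u(·, 0).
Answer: u(ξ, t) = t + ξ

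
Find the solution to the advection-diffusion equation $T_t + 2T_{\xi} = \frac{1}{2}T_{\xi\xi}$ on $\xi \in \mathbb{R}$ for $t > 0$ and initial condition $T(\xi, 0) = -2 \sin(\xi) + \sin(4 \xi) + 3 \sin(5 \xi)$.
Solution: Moving frame: $\eta = \xi - 2t$, $\sigma = t$, $T = u(\eta,\sigma)$, so $T_t = u_{\sigma} - 2u_{\eta}$ and $T_{\xi\xi} = u_{\eta\eta}$.
Hence $T_t + 2T_{\xi} = u_{\sigma}$ and the PDE becomes the heat equation $u_{\sigma} = \frac{1}{2}u_{\eta\eta}$ on $\eta \in \mathbb{R}$.
Initial data: $u(\eta,0) = T(\eta,0) = -2 \sin(\eta) + \sin(4 \eta) + 3 \sin(5 \eta)$. Each mode $\sin(n\eta)$ decays as $e^{-n^2\sigma/2}$ on $\mathbb{R}$, so $u(\eta,\sigma) = \sum c_n e^{-n^2\sigma/2} \sin(n\eta)$ with $c_1=-2, c_4=1, c_5=3$: $u(\eta,\sigma) = e^{-8 \sigma} \sin(4 \eta) - 2 e^{-\sigma/2} \sin(\eta) + 3 e^{-25 \sigma/2} \sin(5 \eta)$.
Substituting back: $T(\xi,t) = u(\xi - 2t, t)$.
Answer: $T(\xi, t) = e^{-8 t} \sin(4 \xi - 8 t) - 2 e^{-t/2} \sin(\xi - 2 t) + 3 e^{-25 t/2} \sin(5 \xi - 10 t)$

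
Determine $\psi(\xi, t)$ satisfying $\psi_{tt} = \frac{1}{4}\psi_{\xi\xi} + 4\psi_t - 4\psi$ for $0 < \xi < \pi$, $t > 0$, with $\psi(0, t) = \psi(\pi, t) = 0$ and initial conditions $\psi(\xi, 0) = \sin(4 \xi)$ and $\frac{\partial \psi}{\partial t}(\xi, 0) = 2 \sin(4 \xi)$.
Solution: Substitute $\psi = e^{2t}u$, i.e. $u = e^{-2t}\psi$.
By the product rule, $\psi_t = e^{2t}(u_t + 2u)$, $\psi_{tt} = e^{2t}(u_{tt} + 4u_t + 4u)$, $\psi_{\xi\xi} = e^{2t}u_{\xi\xi}$.
Substituting into the PDE and dividing by $e^{2t}$: $u_{tt} + 4u_t + 4u = \frac{1}{4}u_{\xi\xi} + 4(u_t + 2u) - 4u$.
The lower-order terms cancel, leaving the standard wave equation $u_{tt} = \frac{1}{4}u_{\xi\xi}$.
Initial data for $u$: $u(\xi,0) = \psi(\xi,0) = \sin(4 \xi)$; $u_t(\xi,0) = \psi_t(\xi,0) - 2\psi(\xi,0) = 0$. The boundary conditions carry over: $u(0,t) = u(\pi,t) = 0$.
Solve for $u$:
  Using separation of variables $u = X(\xi)T(t)$:
  Eigenfunctions: $\sin(n\xi)$, $n = 1, 2, 3, \ldots$
  General solution: $u(\xi, t) = \sum [A_n \cos(n t/2) + B_n \sin(n t/2)] \sin(n\xi)$
  From $u(\xi,0) = \sin(4 \xi)$: $A_4=1$. From $u_t(\xi,0) = 0$: all $B_n = 0$.
Hence $u(\xi,t) = \sin(4 \xi) \cos(2 t)$.
Transform back: $\psi(\xi,t) = e^{2t}u(\xi,t)$.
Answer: $\psi(\xi, t) = e^{2 t} \sin(4 \xi) \cos(2 t)$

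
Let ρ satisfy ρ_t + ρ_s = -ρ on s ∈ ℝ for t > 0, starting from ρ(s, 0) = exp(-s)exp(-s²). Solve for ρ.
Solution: Substitute ρ = exp(-s)u, i.e. u = exp(s)ρ.
By the product rule, ρ_s = exp(-s)(u_s - u), ρ_t = exp(-s)u_t.
Substituting into the PDE and dividing by exp(-s): u_t + (u_s - u) = -u.
The lower-order terms cancel, leaving the standard advection equation u_t + u_s = 0.
Initial data for u: u(s,0) = exp(s)ρ(s,0) = exp(-s²).
Solve for u:
  By method of characteristics (waves move right with speed 1):
  Along characteristics s - t = const, u is constant, so u(s,t) = f(s - t) with f = u(·, 0).
Hence u(s,t) = exp(-(s - t)²).
Transform back: ρ(s,t) = exp(-s)u(s,t).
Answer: ρ(s, t) = exp(-s)exp(-(s - t)²)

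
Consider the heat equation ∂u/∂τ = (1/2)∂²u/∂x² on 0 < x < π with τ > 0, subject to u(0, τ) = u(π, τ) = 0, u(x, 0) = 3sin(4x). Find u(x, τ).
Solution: Using separation of variables u = X(x)T(τ):
Eigenfunctions: sin(nx), n = 1, 2, 3, ...
General solution: u(x, τ) = Σ c_n sin(nx) exp(-n² τ/2)
Matching u(x,0) = 3sin(4x) term by term: c_4=3.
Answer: u(x, τ) = 3exp(-8τ)sin(4x)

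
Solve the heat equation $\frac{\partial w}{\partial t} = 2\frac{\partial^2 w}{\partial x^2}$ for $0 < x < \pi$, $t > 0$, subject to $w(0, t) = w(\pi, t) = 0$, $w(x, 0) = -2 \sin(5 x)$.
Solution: Using separation of variables $w = X(x)T(t)$:
Eigenfunctions: $\sin(nx)$, $n = 1, 2, 3, \ldots$
General solution: $w(x, t) = \sum c_n \sin(nx) e^{-2n^2 t}$
Matching $w(x,0) = -2 \sin(5 x)$ term by term: $c_5=-2$.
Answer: $w(x, t) = -2 e^{-50 t} \sin(5 x)$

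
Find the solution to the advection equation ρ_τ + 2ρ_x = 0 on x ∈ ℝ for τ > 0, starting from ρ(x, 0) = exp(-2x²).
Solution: By characteristics (dx/dτ = 2), ρ(x,τ) = f(x - 2τ) with f = ρ(·, 0).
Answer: ρ(x, τ) = exp(-2(x - 2τ)²)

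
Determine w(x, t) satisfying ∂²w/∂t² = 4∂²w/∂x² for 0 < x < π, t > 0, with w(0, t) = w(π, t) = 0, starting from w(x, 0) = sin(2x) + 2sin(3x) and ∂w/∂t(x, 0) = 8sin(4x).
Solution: Using separation of variables w = X(x)T(t):
Eigenfunctions: sin(nx), n = 1, 2, 3, ...
General solution: w(x, t) = Σ [A_n cos(2n t) + B_n sin(2n t)] sin(nx)
From w(x,0) = sin(2x) + 2sin(3x): A_2=1, A_3=2. From w_t(x,0) = 8sin(4x), using w_t(x,0) = Σ ω_n B_n sin(nx) with ω_n = 2n: B_4 = 8/8 = 1.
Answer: w(x, t) = sin(8t)sin(4x) + sin(2x)cos(4t) + 2sin(3x)cos(6t)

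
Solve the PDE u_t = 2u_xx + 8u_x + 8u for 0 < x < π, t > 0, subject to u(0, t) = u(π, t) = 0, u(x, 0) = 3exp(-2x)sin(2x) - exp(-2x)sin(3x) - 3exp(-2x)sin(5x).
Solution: Substitute u = exp(-2x)w, i.e. w = exp(2x)u.
By the product rule, u_x = exp(-2x)(w_x - 2w), u_xx = exp(-2x)(w_xx - 4w_x + 4w), u_t = exp(-2x)w_t.
Substituting into the PDE and dividing by exp(-2x): w_t = 2(w_xx - 4w_x + 4w) + 8(w_x - 2w) + 8w.
The lower-order terms cancel, leaving the standard heat equation w_t = 2w_xx.
Initial data for w: w(x,0) = exp(2x)u(x,0) = 3sin(2x) - sin(3x) - 3sin(5x). The boundary conditions carry over: w(0,t) = w(π,t) = 0.
Solve for w:
  Using separation of variables w = X(x)T(t):
  Eigenfunctions: sin(nx), n = 1, 2, 3, ...
  General solution: w(x, t) = Σ c_n sin(nx) exp(-2n² t)
  Matching w(x,0) = 3sin(2x) - sin(3x) - 3sin(5x) term by term: c_2=3, c_3=-1, c_5=-3.
Hence w(x,t) = 3exp(-8t)sin(2x) - exp(-18t)sin(3x) - 3exp(-50t)sin(5x).
Transform back: u(x,t) = exp(-2x)w(x,t).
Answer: u(x, t) = 3exp(-8t)exp(-2x)sin(2x) - exp(-18t)exp(-2x)sin(3x) - 3exp(-50t)exp(-2x)sin(5x)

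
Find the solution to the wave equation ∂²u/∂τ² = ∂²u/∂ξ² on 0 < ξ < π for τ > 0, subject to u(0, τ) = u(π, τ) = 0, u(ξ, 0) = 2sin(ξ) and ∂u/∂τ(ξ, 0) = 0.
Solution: Using separation of variables u = X(ξ)T(τ):
Eigenfunctions: sin(nξ), n = 1, 2, 3, ...
General solution: u(ξ, τ) = Σ [A_n cos(n τ) + B_n sin(n τ)] sin(nξ)
From u(ξ,0) = 2sin(ξ): A_1=2. From u_τ(ξ,0) = 0: all B_n = 0.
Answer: u(ξ, τ) = 2sin(ξ)cos(τ)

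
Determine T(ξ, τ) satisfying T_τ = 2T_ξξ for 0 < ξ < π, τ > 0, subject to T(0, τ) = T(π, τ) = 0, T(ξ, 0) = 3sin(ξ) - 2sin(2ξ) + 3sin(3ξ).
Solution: Separating variables: T = Σ c_n exp(-2n²τ) sin(nξ). From T(ξ,0) = 3sin(ξ) - 2sin(2ξ) + 3sin(3ξ): c_1=3, c_2=-2, c_3=3.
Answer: T(ξ, τ) = 3exp(-2τ)sin(ξ) - 2exp(-8τ)sin(2ξ) + 3exp(-18τ)sin(3ξ)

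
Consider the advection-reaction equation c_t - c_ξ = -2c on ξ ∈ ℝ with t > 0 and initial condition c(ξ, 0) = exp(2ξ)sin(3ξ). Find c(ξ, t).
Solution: Substitute c = exp(2ξ)u, i.e. u = exp(-2ξ)c.
By the product rule, c_ξ = exp(2ξ)(u_ξ + 2u), c_t = exp(2ξ)u_t.
Substituting into the PDE and dividing by exp(2ξ): u_t - (u_ξ + 2u) = -2u.
The lower-order terms cancel, leaving the standard advection equation u_t - u_ξ = 0.
Initial data for u: u(ξ,0) = exp(-2ξ)c(ξ,0) = sin(3ξ).
Solve for u:
  By method of characteristics (waves move left with speed 1):
  Along characteristics ξ + t = const, u is constant, so u(ξ,t) = f(ξ + t) with f = u(·, 0).
Hence u(ξ,t) = sin(3t + 3ξ).
Transform back: c(ξ,t) = exp(2ξ)u(ξ,t).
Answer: c(ξ, t) = exp(2ξ)sin(3t + 3ξ)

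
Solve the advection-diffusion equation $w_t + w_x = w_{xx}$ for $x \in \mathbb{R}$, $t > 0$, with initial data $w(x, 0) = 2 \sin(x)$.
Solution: Change to a moving frame: let $\eta = x - t$, $\sigma = t$ and write $w(x,t) = u(\eta,\sigma)$.
By the chain rule $w_t = u_{\sigma} - u_{\eta}$, $w_x = u_{\eta}$, $w_{xx} = u_{\eta\eta}$.
Then $w_t + w_x = u_{\sigma}$: the advection term cancels and the PDE becomes the heat equation $u_{\sigma} = u_{\eta\eta}$ on $\eta \in \mathbb{R}$.
Initial data: $u(\eta,0) = w(\eta,0) = 2 \sin(\eta)$.
On $\eta \in \mathbb{R}$ each mode satisfies $(\sin(n\eta))'' = -n^2 \sin(n\eta)$, so $e^{-n^2\sigma} \sin(n\eta)$ solves the heat equation; by superposition $u(\eta,\sigma) = \sum c_n e^{-n^2\sigma} \sin(n\eta)$.
Reading off the coefficients: $c_1=2$, so $u(\eta,\sigma) = 2 e^{-\sigma} \sin(\eta)$.
Substituting back $\eta = x - t$, $\sigma = t$: $w(x,t) = u(x - t, t)$.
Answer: $w(x, t) = -2 e^{-t} \sin(t - x)$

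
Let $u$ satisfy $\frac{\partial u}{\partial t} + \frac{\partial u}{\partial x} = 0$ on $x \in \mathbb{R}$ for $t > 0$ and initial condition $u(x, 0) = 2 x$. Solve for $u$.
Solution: By method of characteristics (waves move right with speed 1):
Along characteristics $x - t =$ const, $u$ is constant, so $u(x,t) = f(x - t)$ with $f = u( \cdot , 0)$.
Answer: $u(x, t) = -2 t + 2 x$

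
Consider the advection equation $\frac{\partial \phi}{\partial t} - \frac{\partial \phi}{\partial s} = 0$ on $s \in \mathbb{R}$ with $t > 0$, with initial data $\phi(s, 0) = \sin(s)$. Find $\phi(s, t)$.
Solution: By method of characteristics (waves move left with speed 1):
Along characteristics $s + t =$ const, $\phi$ is constant, so $\phi(s,t) = f(s + t)$ with $f = \phi( \cdot , 0)$.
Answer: $\phi(s, t) = \sin(s + t)$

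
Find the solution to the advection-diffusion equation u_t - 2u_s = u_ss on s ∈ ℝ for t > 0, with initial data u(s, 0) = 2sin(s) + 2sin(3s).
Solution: Change to a moving frame: let η = s + 2t, σ = t and write u(s,t) = w(η,σ).
By the chain rule u_t = w_σ + 2w_η, u_s = w_η, u_ss = w_ηη.
Then u_t - 2u_s = w_σ: the advection term cancels and the PDE becomes the heat equation w_σ = w_ηη on η ∈ ℝ.
Initial data: w(η,0) = u(η,0) = 2sin(η) + 2sin(3η).
On η ∈ ℝ each mode satisfies (sin(nη))″ = -n² sin(nη), so exp(-n²σ) sin(nη) solves the heat equation; by superposition w(η,σ) = Σ c_n exp(-n²σ) sin(nη).
Reading off the coefficients: c_1=2, c_3=2, so w(η,σ) = 2exp(-σ)sin(η) + 2exp(-9σ)sin(3η).
Substituting back η = s + 2t, σ = t: u(s,t) = w(s + 2t, t).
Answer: u(s, t) = 2exp(-t)sin(s + 2t) + 2exp(-9t)sin(3s + 6t)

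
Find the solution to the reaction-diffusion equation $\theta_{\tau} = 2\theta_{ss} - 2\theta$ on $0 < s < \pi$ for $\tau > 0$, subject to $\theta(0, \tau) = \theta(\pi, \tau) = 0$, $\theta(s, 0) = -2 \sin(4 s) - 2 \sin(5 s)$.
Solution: Substitute $\theta = e^{-2\tau}u$.
Then $\theta_{\tau} = e^{-2\tau}(u_{\tau} - 2u)$, $\theta_{ss} = e^{-2\tau}u_{ss}$; substituting and dividing by $e^{-2\tau}$, the lower-order terms cancel: $u_{\tau} = 2u_{ss}$ (standard heat equation).
Data for $u$: $u(s,0) = \theta(s,0) = -2 \sin(4 s) - 2 \sin(5 s)$. The boundary conditions carry over: $u(0,\tau) = u(\pi,\tau) = 0$.
Separating variables: $u = \sum c_n e^{-2n^2\tau} \sin(ns)$. From $u(s,0) = -2 \sin(4 s) - 2 \sin(5 s)$: $c_4=-2, c_5=-2$.
So $u(s,\tau) = -2 e^{-32 \tau} \sin(4 s) - 2 e^{-50 \tau} \sin(5 s)$, and $\theta(s,\tau) = e^{-2\tau}u(s,\tau)$.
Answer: $\theta(s, \tau) = -2 e^{-34 \tau} \sin(4 s) - 2 e^{-52 \tau} \sin(5 s)$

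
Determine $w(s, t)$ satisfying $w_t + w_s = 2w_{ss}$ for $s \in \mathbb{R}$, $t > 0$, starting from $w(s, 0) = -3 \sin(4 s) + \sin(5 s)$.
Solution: Change to a moving frame: let $\eta = s - t$, $\sigma = t$ and write $w(s,t) = u(\eta,\sigma)$.
By the chain rule $w_t = u_{\sigma} - u_{\eta}$, $w_s = u_{\eta}$, $w_{ss} = u_{\eta\eta}$.
Then $w_t + w_s = u_{\sigma}$: the advection term cancels and the PDE becomes the heat equation $u_{\sigma} = 2u_{\eta\eta}$ on $\eta \in \mathbb{R}$.
Initial data: $u(\eta,0) = w(\eta,0) = -3 \sin(4 \eta) + \sin(5 \eta)$.
On $\eta \in \mathbb{R}$ each mode satisfies $(\sin(n\eta))'' = -n^2 \sin(n\eta)$, so $e^{-2n^2\sigma} \sin(n\eta)$ solves the heat equation; by superposition $u(\eta,\sigma) = \sum c_n e^{-2n^2\sigma} \sin(n\eta)$.
Reading off the coefficients: $c_4=-3, c_5=1$, so $u(\eta,\sigma) = -3 e^{-32 \sigma} \sin(4 \eta) + e^{-50 \sigma} \sin(5 \eta)$.
Substituting back $\eta = s - t$, $\sigma = t$: $w(s,t) = u(s - t, t)$.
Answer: $w(s, t) = -3 e^{-32 t} \sin(4 s - 4 t) + e^{-50 t} \sin(5 s - 5 t)$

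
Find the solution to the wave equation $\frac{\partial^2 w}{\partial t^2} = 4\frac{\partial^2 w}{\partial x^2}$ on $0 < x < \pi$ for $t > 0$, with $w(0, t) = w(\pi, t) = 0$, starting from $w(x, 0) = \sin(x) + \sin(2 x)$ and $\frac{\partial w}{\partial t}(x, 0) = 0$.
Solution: Separating variables: $w = \sum [A_n \cos(\omega_n t) + B_n \sin(\omega_n t)] \sin(nx)$, $\omega_n = 2n$. From ICs: $A_1=1, A_2=1$.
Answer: $w(x, t) = \sin(x) \cos(2 t) + \sin(2 x) \cos(4 t)$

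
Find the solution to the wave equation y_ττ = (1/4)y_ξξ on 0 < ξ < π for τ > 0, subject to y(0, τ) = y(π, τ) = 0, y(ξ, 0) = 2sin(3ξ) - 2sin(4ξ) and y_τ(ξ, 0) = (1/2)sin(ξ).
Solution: Using separation of variables y = X(ξ)T(τ):
Eigenfunctions: sin(nξ), n = 1, 2, 3, ...
General solution: y(ξ, τ) = Σ [A_n cos(n τ/2) + B_n sin(n τ/2)] sin(nξ)
From y(ξ,0) = 2sin(3ξ) - 2sin(4ξ): A_3=2, A_4=-2. From y_τ(ξ,0) = (1/2)sin(ξ), using y_τ(ξ,0) = Σ ω_n B_n sin(nξ) with ω_n = n/2: B_1 = (1/2)/(1/2) = 1.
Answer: y(ξ, τ) = sin(ξ)sin(τ/2) + 2sin(3ξ)cos(3τ/2) - 2sin(4ξ)cos(2τ)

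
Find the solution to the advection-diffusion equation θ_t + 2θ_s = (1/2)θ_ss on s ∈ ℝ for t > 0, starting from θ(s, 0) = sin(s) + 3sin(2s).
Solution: Moving frame: η = s - 2t, σ = t, θ = u(η,σ), so θ_t = u_σ - 2u_η and θ_ss = u_ηη.
Hence θ_t + 2θ_s = u_σ and the PDE becomes the heat equation u_σ = (1/2)u_ηη on η ∈ ℝ.
Initial data: u(η,0) = θ(η,0) = sin(η) + 3sin(2η). Each mode sin(nη) decays as exp(-n²σ/2) on ℝ, so u(η,σ) = Σ c_n exp(-n²σ/2) sin(nη) with c_1=1, c_2=3: u(η,σ) = 3exp(-2σ)sin(2η) + exp(-σ/2)sin(η).
Substituting back: θ(s,t) = u(s - 2t, t).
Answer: θ(s, t) = 3exp(-2t)sin(2s - 4t) + exp(-t/2)sin(s - 2t)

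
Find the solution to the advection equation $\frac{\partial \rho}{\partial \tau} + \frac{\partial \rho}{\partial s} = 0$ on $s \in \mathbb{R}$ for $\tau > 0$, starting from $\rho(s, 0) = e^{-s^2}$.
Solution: By characteristics ($ds/d\tau = 1$), $\rho(s,\tau) = f(s - \tau)$ with $f = \rho( \cdot , 0)$.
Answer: $\rho(s, \tau) = e^{-(-\tau + s)^2}$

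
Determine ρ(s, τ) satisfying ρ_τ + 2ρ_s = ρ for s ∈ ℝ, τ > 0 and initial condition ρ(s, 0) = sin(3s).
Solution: Substitute ρ = exp(τ)u.
Then ρ_τ = exp(τ)(u_τ + u), ρ_s = exp(τ)u_s; substituting and dividing by exp(τ), the lower-order terms cancel: u_τ + 2u_s = 0 (standard advection equation).
Data for u: u(s,0) = ρ(s,0) = sin(3s).
By characteristics (ds/dτ = 2), u(s,τ) = f(s - 2τ) with f = u(·, 0).
So u(s,τ) = sin(3s - 6τ), and ρ(s,τ) = exp(τ)u(s,τ).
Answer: ρ(s, τ) = exp(τ)sin(3s - 6τ)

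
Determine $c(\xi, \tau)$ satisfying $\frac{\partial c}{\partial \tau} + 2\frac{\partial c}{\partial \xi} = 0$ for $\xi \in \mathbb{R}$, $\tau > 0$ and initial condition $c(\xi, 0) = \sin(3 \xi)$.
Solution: By method of characteristics (waves move right with speed 2):
Along characteristics $\xi - 2\tau =$ const, $c$ is constant, so $c(\xi,\tau) = f(\xi - 2\tau)$ with $f = c( \cdot , 0)$.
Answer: $c(\xi, \tau) = - \sin(6 \tau - 3 \xi)$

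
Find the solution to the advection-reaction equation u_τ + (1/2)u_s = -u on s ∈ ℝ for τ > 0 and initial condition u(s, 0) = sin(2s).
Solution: Substitute u = exp(-τ)w, i.e. w = exp(τ)u.
By the product rule, u_τ = exp(-τ)(w_τ - w), u_s = exp(-τ)w_s.
Substituting into the PDE and dividing by exp(-τ): w_τ - w + (1/2)w_s = -w.
The lower-order terms cancel, leaving the standard advection equation w_τ + (1/2)w_s = 0.
Initial data for w: w(s,0) = u(s,0) = sin(2s).
Solve for w:
  By method of characteristics (waves move right with speed 1/2):
  Along characteristics s - (1/2)τ = const, w is constant, so w(s,τ) = f(s - (1/2)τ) with f = w(·, 0).
Hence w(s,τ) = sin(2s - τ).
Transform back: u(s,τ) = exp(-τ)w(s,τ).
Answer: u(s, τ) = exp(-τ)sin(2s - τ)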